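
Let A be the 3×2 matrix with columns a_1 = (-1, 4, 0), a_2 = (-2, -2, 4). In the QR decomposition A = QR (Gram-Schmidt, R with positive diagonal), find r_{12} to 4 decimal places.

r_{12} = -1.4552

a_1 = (-1, 4, 0); ‖a_1‖ = 4.1231, so q_1 = (-0.2425, 0.9701, 0.0000).
r_{12} = q_1·a_2 = -1.4552.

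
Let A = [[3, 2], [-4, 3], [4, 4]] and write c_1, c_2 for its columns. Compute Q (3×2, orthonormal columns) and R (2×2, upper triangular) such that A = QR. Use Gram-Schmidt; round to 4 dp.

Q = [[0.4685, 0.2461], [-0.6247, 0.7714], [0.6247, 0.5868]], R = [[6.4031, 1.5617], [0.0000, 5.1537]]

c_1 = (3, -4, 4); ‖c_1‖ = 6.4031, so q_1 = (0.4685, -0.6247, 0.6247).
q_1·c_2 = 0.4685·2 + (-0.6247)·3 + 0.6247·4 = 1.5617.
u_2 = c_2 − 1.5617·q_1 = (1.2683, 3.9756, 3.0244).
‖u_2‖ = 5.1537, so q_2 = (0.2461, 0.7714, 0.5868).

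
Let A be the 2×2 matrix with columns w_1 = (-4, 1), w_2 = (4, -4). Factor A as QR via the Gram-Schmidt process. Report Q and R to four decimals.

q_1 = w_1/‖w_1‖ = (-4, 1)/4.1231 = (-0.9701, 0.2425).
r_{12} = q_1·w_2 = -4.8507.
u_2 = w_2 + 4.8507·q_1 = (-0.7059, -2.8235).
‖u_2‖ = 2.9104, so q_2 = (-0.2425, -0.9701).

Q = [[-0.9701, -0.2425], [0.2425, -0.9701]], R = [[4.1231, -4.8507], [0.0000, 2.9104]]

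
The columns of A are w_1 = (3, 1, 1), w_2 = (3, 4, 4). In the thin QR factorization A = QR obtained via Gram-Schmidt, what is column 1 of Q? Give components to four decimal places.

q_1 = w_1/‖w_1‖ = (3, 1, 1)/3.3166 = (0.9045, 0.3015, 0.3015).

q_1 = (0.9045, 0.3015, 0.3015)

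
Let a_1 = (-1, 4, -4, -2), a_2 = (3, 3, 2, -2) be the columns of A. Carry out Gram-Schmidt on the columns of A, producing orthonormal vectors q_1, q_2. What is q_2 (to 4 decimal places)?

q_1 = a_1/‖a_1‖ = (-1, 4, -4, -2)/6.0828 = (-0.1644, 0.6576, -0.6576, -0.3288).
r_{12} = q_1·a_2 = 0.8220.
u_2 = a_2 − 0.8220·q_1 = (3.1351, 2.4595, 2.5405, -1.7297).
‖u_2‖ = 5.0323, so q_2 = (0.6230, 0.4887, 0.5048, -0.3437).

q_2 = (0.6230, 0.4887, 0.5048, -0.3437)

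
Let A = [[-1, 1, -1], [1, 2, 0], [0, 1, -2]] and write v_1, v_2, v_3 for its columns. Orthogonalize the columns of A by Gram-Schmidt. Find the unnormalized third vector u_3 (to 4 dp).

q_1 = v_1/‖v_1‖ = (-1, 1, 0)/1.4142 = (-0.7071, 0.7071, 0.0000).
r_{12} = q_1·v_2 = 0.7071.
u_2 = v_2 − 0.7071·q_1 = (1.5000, 1.5000, 1.0000).
‖u_2‖ = 2.3452, so q_2 = (0.6396, 0.6396, 0.4264).
r_{13} = q_1·v_3 = 0.7071; r_{23} = q_2·v_3 = -1.4924.
u_3 = v_3 − 0.7071·q_1 + 1.4924·q_2 = (0.4545, 0.4545, -1.3636).

u_3 = (0.4545, 0.4545, -1.3636)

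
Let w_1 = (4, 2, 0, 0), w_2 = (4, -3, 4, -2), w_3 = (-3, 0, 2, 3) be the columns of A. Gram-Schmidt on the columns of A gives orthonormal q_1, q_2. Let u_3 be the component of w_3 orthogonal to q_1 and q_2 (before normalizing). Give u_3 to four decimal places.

u_3 = (-0.4000, 0.8000, 2.4000, 2.8000)

w_1 = (4, 2, 0, 0); ‖w_1‖ = 4.4721, so q_1 = (0.8944, 0.4472, 0.0000, 0.0000).
q_1·w_2 = 0.8944·4 + 0.4472·(-3) + 0.0000·4 + 0.0000·(-2) = 2.2361.
u_2 = w_2 − 2.2361·q_1 = (2.0000, -4.0000, 4.0000, -2.0000).
‖u_2‖ = 6.3246, so q_2 = (0.3162, -0.6325, 0.6325, -0.3162).
q_1·w_3 = 0.8944·(-3) + 0.4472·0 + 0.0000·2 + 0.0000·3 = -2.6833; q_2·w_3 = 0.3162·(-3) + (-0.6325)·0 + 0.6325·2 + (-0.3162)·3 = -0.6325.
u_3 = w_3 + 2.6833·q_1 + 0.6325·q_2 = (-0.4000, 0.8000, 2.4000, 2.8000).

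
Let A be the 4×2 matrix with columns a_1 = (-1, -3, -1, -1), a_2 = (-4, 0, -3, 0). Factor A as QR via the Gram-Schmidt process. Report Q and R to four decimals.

Q = [[-0.2887, -0.7471], [-0.8660, 0.3826], [-0.2887, -0.5284], [-0.2887, 0.1275]], R = [[3.4641, 2.0207], [0.0000, 4.5735]]

a_1 = (-1, -3, -1, -1); ‖a_1‖ = 3.4641, so q_1 = (-0.2887, -0.8660, -0.2887, -0.2887).
q_1·a_2 = (-0.2887)·(-4) + (-0.8660)·0 + (-0.2887)·(-3) + (-0.2887)·0 = 2.0207.
u_2 = a_2 − 2.0207·q_1 = (-3.4167, 1.7500, -2.4167, 0.5833).
‖u_2‖ = 4.5735, so q_2 = (-0.7471, 0.3826, -0.5284, 0.1275).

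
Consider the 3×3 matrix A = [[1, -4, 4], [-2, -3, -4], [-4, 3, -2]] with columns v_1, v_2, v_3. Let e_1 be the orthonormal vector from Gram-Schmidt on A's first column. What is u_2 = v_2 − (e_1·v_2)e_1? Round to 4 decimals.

v_1 = (1, -2, -4); ‖v_1‖ = 4.5826, so e_1 = (0.2182, -0.4364, -0.8729).
e_1·v_2 = 0.2182·(-4) + (-0.4364)·(-3) + (-0.8729)·3 = -2.1822.
u_2 = v_2 + 2.1822·e_1 = (-3.5238, -3.9524, 1.0952).

u_2 = (-3.5238, -3.9524, 1.0952)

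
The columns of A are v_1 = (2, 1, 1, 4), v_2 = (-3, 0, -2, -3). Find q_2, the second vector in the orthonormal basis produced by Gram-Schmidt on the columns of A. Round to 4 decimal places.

v_1 = (2, 1, 1, 4); ‖v_1‖ = 4.6904, so q_1 = (0.4264, 0.2132, 0.2132, 0.8528).
q_1·v_2 = 0.4264·(-3) + 0.2132·0 + 0.2132·(-2) + 0.8528·(-3) = -4.2640.
u_2 = v_2 + 4.2640·q_1 = (-1.1818, 0.9091, -1.0909, 0.6364).
‖u_2‖ = 1.9540, so q_2 = (-0.6048, 0.4652, -0.5583, 0.3257).

q_2 = (-0.6048, 0.4652, -0.5583, 0.3257)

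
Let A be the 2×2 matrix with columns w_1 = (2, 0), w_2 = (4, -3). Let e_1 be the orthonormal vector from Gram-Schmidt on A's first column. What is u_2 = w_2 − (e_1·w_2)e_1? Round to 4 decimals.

u_2 = (0.0000, -3.0000)

e_1 = w_1/‖w_1‖ = (2, 0)/2.0000 = (1.0000, 0.0000).
r_{12} = e_1·w_2 = 4.0000.
u_2 = w_2 − 4.0000·e_1 = (0.0000, -3.0000).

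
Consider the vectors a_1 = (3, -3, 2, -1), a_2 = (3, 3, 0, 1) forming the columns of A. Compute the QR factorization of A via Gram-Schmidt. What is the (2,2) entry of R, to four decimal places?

a_1 = (3, -3, 2, -1); ‖a_1‖ = 4.7958, so q_1 = (0.6255, -0.6255, 0.4170, -0.2085).
q_1·a_2 = 0.6255·3 + (-0.6255)·3 + 0.4170·0 + (-0.2085)·1 = -0.2085.
u_2 = a_2 + 0.2085·q_1 = (3.1304, 2.8696, 0.0870, 0.9565).
r_{22} = ‖u_2‖ = 4.3539.

r_{22} = 4.3539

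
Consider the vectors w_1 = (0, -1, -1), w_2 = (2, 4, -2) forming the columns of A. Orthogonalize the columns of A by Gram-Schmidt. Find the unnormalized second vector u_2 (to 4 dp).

w_1 = (0, -1, -1); ‖w_1‖ = 1.4142, so q_1 = (0.0000, -0.7071, -0.7071).
q_1·w_2 = 0.0000·2 + (-0.7071)·4 + (-0.7071)·(-2) = -1.4142.
u_2 = w_2 + 1.4142·q_1 = (2.0000, 3.0000, -3.0000).

u_2 = (2.0000, 3.0000, -3.0000)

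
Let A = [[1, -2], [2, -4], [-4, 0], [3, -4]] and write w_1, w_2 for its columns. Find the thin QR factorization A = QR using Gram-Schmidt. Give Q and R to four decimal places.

Q = [[0.1826, -0.2842], [0.3651, -0.5684], [-0.7303, -0.6581], [0.5477, -0.4038]], R = [[5.4772, -4.0166], [0.0000, 4.4572]]

w_1 = (1, 2, -4, 3); ‖w_1‖ = 5.4772, so q_1 = (0.1826, 0.3651, -0.7303, 0.5477).
q_1·w_2 = 0.1826·(-2) + 0.3651·(-4) + (-0.7303)·0 + 0.5477·(-4) = -4.0166.
u_2 = w_2 + 4.0166·q_1 = (-1.2667, -2.5333, -2.9333, -1.8000).
‖u_2‖ = 4.4572, so q_2 = (-0.2842, -0.5684, -0.6581, -0.4038).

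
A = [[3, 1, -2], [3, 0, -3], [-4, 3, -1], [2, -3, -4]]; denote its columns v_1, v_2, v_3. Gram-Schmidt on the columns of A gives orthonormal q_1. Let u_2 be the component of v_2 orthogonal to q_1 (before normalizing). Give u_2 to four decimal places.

v_1 = (3, 3, -4, 2); ‖v_1‖ = 6.1644, so q_1 = (0.4867, 0.4867, -0.6489, 0.3244).
q_1·v_2 = 0.4867·1 + 0.4867·0 + (-0.6489)·3 + 0.3244·(-3) = -2.4333.
u_2 = v_2 + 2.4333·q_1 = (2.1842, 1.1842, 1.4211, -2.2105).

u_2 = (2.1842, 1.1842, 1.4211, -2.2105)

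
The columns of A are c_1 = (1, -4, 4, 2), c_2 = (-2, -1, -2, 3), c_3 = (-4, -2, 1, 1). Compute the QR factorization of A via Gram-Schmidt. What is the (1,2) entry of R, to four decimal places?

r_{12} = 0.0000

q_1 = c_1/‖c_1‖ = (1, -4, 4, 2)/6.0828 = (0.1644, -0.6576, 0.6576, 0.3288).
r_{12} = q_1·c_2 = 0.0000.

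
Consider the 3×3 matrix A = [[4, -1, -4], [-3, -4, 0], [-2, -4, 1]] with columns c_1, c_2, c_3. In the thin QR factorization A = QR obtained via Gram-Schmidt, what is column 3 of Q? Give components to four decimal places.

c_1 = (4, -3, -2); ‖c_1‖ = 5.3852, so q_1 = (0.7428, -0.5571, -0.3714).
q_1·c_2 = 0.7428·(-1) + (-0.5571)·(-4) + (-0.3714)·(-4) = 2.9711.
u_2 = c_2 − 2.9711·q_1 = (-3.2069, -2.3448, -2.8966).
‖u_2‖ = 4.9165, so q_2 = (-0.6523, -0.4769, -0.5891).
q_1·c_3 = 0.7428·(-4) + (-0.5571)·0 + (-0.3714)·1 = -3.3425; q_2·c_3 = (-0.6523)·(-4) + (-0.4769)·0 + (-0.5891)·1 = 2.0199.
u_3 = c_3 + 3.3425·q_1 − 2.0199·q_2 = (-0.1997, -0.8987, 0.9486).
‖u_3‖ = 1.3219, so q_3 = (-0.1511, -0.6799, 0.7176).

q_3 = (-0.1511, -0.6799, 0.7176)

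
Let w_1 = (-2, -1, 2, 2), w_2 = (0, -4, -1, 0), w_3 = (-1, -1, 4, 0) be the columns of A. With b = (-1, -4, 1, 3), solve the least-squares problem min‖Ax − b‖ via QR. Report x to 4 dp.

x = (1.1147, 0.7512, -0.1812)

q_1 = w_1/‖w_1‖ = (-2, -1, 2, 2)/3.6056 = (-0.5547, -0.2774, 0.5547, 0.5547).
r_{12} = q_1·w_2 = 0.5547.
u_2 = w_2 − 0.5547·q_1 = (0.3077, -3.8462, -1.3077, -0.3077).
‖u_2‖ = 4.0856, so q_2 = (0.0753, -0.9414, -0.3201, -0.0753).
r_{13} = q_1·w_3 = 3.0509; r_{23} = q_2·w_3 = -0.4142.
u_3 = w_3 − 3.0509·q_1 + 0.4142·q_2 = (0.7235, -0.5438, 2.1751, -1.7235).
‖u_3‖ = 2.9190, so q_3 = (0.2479, -0.1863, 0.7451, -0.5904).
Qᵀb = (3.8829, 3.1442, -0.5289).
Back-substitute: x_3 = -0.5289/2.9190 = -0.1812.
x_2 = (3.1442 + 0.4142·(-0.1812))/4.0856 = 0.7512.
x_1 = (3.8829 − 0.5547·0.7512 − 3.0509·(-0.1812))/3.6056 = 1.1147.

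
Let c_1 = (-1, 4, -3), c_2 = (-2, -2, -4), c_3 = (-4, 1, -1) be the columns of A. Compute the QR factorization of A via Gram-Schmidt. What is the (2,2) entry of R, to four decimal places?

r_{22} = 4.7556

q_1 = c_1/‖c_1‖ = (-1, 4, -3)/5.0990 = (-0.1961, 0.7845, -0.5883).
r_{12} = q_1·c_2 = 1.1767.
u_2 = c_2 − 1.1767·q_1 = (-1.7692, -2.9231, -3.3077).
r_{22} = ‖u_2‖ = 4.7556.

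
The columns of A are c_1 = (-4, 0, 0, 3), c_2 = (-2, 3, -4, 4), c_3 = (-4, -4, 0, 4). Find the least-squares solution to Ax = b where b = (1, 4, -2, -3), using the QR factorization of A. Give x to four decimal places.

x = (0.2872, 0.2444, -0.8953)

c_1 = (-4, 0, 0, 3); ‖c_1‖ = 5.0000, so e_1 = (-0.8000, 0.0000, 0.0000, 0.6000).
e_1·c_2 = (-0.8000)·(-2) + 0.0000·3 + 0.0000·(-4) + 0.6000·4 = 4.0000.
u_2 = c_2 − 4.0000·e_1 = (1.2000, 3.0000, -4.0000, 1.6000).
‖u_2‖ = 5.3852, so e_2 = (0.2228, 0.5571, -0.7428, 0.2971).
e_1·c_3 = (-0.8000)·(-4) + 0.0000·(-4) + 0.0000·0 + 0.6000·4 = 5.6000; e_2·c_3 = 0.2228·(-4) + 0.5571·(-4) + (-0.7428)·0 + 0.2971·4 = -1.9312.
u_3 = c_3 − 5.6000·e_1 + 1.9312·e_2 = (0.9103, -2.9241, -1.4345, 1.2138).
‖u_3‖ = 3.5931, so e_3 = (0.2534, -0.8138, -0.3992, 0.3378).
Qᵀb = (-2.6000, 3.0454, -3.2169).
Back-substitute: x_3 = -3.2169/3.5931 = -0.8953.
x_2 = (3.0454 + 1.9312·(-0.8953))/5.3852 = 0.2444.
x_1 = (-2.6000 − 4.0000·0.2444 − 5.6000·(-0.8953))/5.0000 = 0.2872.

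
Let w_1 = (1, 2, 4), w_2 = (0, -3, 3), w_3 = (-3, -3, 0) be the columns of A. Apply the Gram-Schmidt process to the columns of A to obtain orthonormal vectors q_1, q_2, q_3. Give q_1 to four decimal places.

q_1 = (0.2182, 0.4364, 0.8729)

q_1 = w_1/‖w_1‖ = (1, 2, 4)/4.5826 = (0.2182, 0.4364, 0.8729).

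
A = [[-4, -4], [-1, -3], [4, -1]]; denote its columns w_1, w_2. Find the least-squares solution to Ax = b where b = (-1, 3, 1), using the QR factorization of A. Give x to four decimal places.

w_1 = (-4, -1, 4); ‖w_1‖ = 5.7446, so q_1 = (-0.6963, -0.1741, 0.6963).
q_1·w_2 = (-0.6963)·(-4) + (-0.1741)·(-3) + 0.6963·(-1) = 2.6112.
u_2 = w_2 − 2.6112·q_1 = (-2.1818, -2.5455, -2.8182).
‖u_2‖ = 4.3797, so q_2 = (-0.4982, -0.5812, -0.6435).
Qᵀb = (0.8704, -1.8889).
Back-substitute: x_2 = -1.8889/4.3797 = -0.4313.
x_1 = (0.8704 − 2.6112·(-0.4313))/5.7446 = 0.3476.

x = (0.3476, -0.4313)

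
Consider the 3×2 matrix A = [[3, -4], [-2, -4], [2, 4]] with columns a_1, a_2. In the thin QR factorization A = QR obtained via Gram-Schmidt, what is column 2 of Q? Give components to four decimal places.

a_1 = (3, -2, 2); ‖a_1‖ = 4.1231, so q_1 = (0.7276, -0.4851, 0.4851).
q_1·a_2 = 0.7276·(-4) + (-0.4851)·(-4) + 0.4851·4 = 0.9701.
u_2 = a_2 − 0.9701·q_1 = (-4.7059, -3.5294, 3.5294).
‖u_2‖ = 6.8599, so q_2 = (-0.6860, -0.5145, 0.5145).

q_2 = (-0.6860, -0.5145, 0.5145)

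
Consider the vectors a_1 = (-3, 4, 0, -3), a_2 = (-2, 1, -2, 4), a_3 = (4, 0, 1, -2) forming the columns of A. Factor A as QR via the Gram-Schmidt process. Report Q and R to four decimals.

Q = [[-0.5145, -0.4363, 0.7371], [0.6860, 0.2476, 0.6390], [0.0000, -0.4009, -0.1878], [-0.5145, 0.7665, 0.1149]], R = [[5.8310, -0.3430, -1.0290], [0.0000, 4.9882, -3.6793], [0.0000, 0.0000, 2.5307]]

a_1 = (-3, 4, 0, -3); ‖a_1‖ = 5.8310, so q_1 = (-0.5145, 0.6860, 0.0000, -0.5145).
q_1·a_2 = (-0.5145)·(-2) + 0.6860·1 + 0.0000·(-2) + (-0.5145)·4 = -0.3430.
u_2 = a_2 + 0.3430·q_1 = (-2.1765, 1.2353, -2.0000, 3.8235).
‖u_2‖ = 4.9882, so q_2 = (-0.4363, 0.2476, -0.4009, 0.7665).
q_1·a_3 = (-0.5145)·4 + 0.6860·0 + 0.0000·1 + (-0.5145)·(-2) = -1.0290; q_2·a_3 = (-0.4363)·4 + 0.2476·0 + (-0.4009)·1 + 0.7665·(-2) = -3.6793.
u_3 = a_3 + 1.0290·q_1 + 3.6793·q_2 = (1.8652, 1.6170, -0.4752, 0.2908).
‖u_3‖ = 2.5307, so q_3 = (0.7371, 0.6390, -0.1878, 0.1149).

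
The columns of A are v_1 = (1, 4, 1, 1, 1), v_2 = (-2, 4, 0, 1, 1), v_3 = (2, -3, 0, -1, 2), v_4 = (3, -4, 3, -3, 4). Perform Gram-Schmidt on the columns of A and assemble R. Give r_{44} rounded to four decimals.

v_1 = (1, 4, 1, 1, 1); ‖v_1‖ = 4.4721, so e_1 = (0.2236, 0.8944, 0.2236, 0.2236, 0.2236).
e_1·v_2 = 0.2236·(-2) + 0.8944·4 + 0.2236·0 + 0.2236·1 + 0.2236·1 = 3.5777.
u_2 = v_2 − 3.5777·e_1 = (-2.8000, 0.8000, -0.8000, 0.2000, 0.2000).
‖u_2‖ = 3.0332, so e_2 = (-0.9231, 0.2638, -0.2638, 0.0659, 0.0659).
e_1·v_3 = 0.2236·2 + 0.8944·(-3) + 0.2236·0 + 0.2236·(-1) + 0.2236·2 = -2.0125; e_2·v_3 = (-0.9231)·2 + 0.2638·(-3) + (-0.2638)·0 + 0.0659·(-1) + 0.0659·2 = -2.5716.
u_3 = v_3 + 2.0125·e_1 + 2.5716·e_2 = (0.0761, -0.5217, -0.2283, -0.3804, 2.6196).
‖u_3‖ = 2.7087, so e_3 = (0.0281, -0.1926, -0.0843, -0.1405, 0.9671).
e_1·v_4 = 0.2236·3 + 0.8944·(-4) + 0.2236·3 + 0.2236·(-3) + 0.2236·4 = -2.0125; e_2·v_4 = (-0.9231)·3 + 0.2638·(-4) + (-0.2638)·3 + 0.0659·(-3) + 0.0659·4 = -4.5497; e_3·v_4 = 0.0281·3 + (-0.1926)·(-4) + (-0.0843)·3 + (-0.1405)·(-3) + 0.9671·4 = 4.8917.
u_4 = v_4 + 2.0125·e_1 + 4.5497·e_2 − 4.8917·e_3 = (-0.8874, -0.0578, 2.6622, -1.5630, 0.0193).
r_{44} = ‖u_4‖ = 3.2127.

r_{44} = 3.2127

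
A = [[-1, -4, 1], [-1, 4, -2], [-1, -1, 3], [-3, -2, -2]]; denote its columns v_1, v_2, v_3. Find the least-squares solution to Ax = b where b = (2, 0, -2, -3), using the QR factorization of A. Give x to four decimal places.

x = (1.0011, -0.2719, -0.2775)

e_1 = v_1/‖v_1‖ = (-1, -1, -1, -3)/3.4641 = (-0.2887, -0.2887, -0.2887, -0.8660).
r_{12} = e_1·v_2 = 2.0207.
u_2 = v_2 − 2.0207·e_1 = (-3.4167, 4.5833, -0.4167, -0.2500).
‖u_2‖ = 5.7373, so e_2 = (-0.5955, 0.7989, -0.0726, -0.0436).
r_{13} = e_1·v_3 = 1.1547; r_{23} = e_2·v_3 = -2.3240.
u_3 = v_3 − 1.1547·e_1 + 2.3240·e_2 = (-0.0506, 0.1899, 3.1646, -1.1013).
‖u_3‖ = 3.3565, so e_3 = (-0.0151, 0.0566, 0.9428, -0.3281).
Qᵀb = (2.5981, -0.9151, -0.9315).
Back-substitute: x_3 = -0.9315/3.3565 = -0.2775.
x_2 = (-0.9151 + 2.3240·(-0.2775))/5.7373 = -0.2719.
x_1 = (2.5981 − 2.0207·(-0.2719) − 1.1547·(-0.2775))/3.4641 = 1.0011.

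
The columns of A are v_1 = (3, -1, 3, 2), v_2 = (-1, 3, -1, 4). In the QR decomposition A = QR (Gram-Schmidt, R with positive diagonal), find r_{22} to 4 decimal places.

v_1 = (3, -1, 3, 2); ‖v_1‖ = 4.7958, so q_1 = (0.6255, -0.2085, 0.6255, 0.4170).
q_1·v_2 = 0.6255·(-1) + (-0.2085)·3 + 0.6255·(-1) + 0.4170·4 = -0.2085.
u_2 = v_2 + 0.2085·q_1 = (-0.8696, 2.9565, -0.8696, 4.0870).
r_{22} = ‖u_2‖ = 5.1920.

r_{22} = 5.1920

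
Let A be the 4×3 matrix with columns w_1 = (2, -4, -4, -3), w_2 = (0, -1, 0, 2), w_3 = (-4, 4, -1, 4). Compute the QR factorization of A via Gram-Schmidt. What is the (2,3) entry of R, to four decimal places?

r_{23} = 1.1632

w_1 = (2, -4, -4, -3); ‖w_1‖ = 6.7082, so e_1 = (0.2981, -0.5963, -0.5963, -0.4472).
e_1·w_2 = 0.2981·0 + (-0.5963)·(-1) + (-0.5963)·0 + (-0.4472)·2 = -0.2981.
u_2 = w_2 + 0.2981·e_1 = (0.0889, -1.1778, -0.1778, 1.8667).
‖u_2‖ = 2.2161, so e_2 = (0.0401, -0.5315, -0.0802, 0.8423).
r_{23} = e_2·w_3 = 1.1632.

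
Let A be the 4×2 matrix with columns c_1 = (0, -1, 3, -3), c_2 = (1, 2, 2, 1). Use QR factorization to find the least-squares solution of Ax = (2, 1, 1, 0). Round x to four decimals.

q_1 = c_1/‖c_1‖ = (0, -1, 3, -3)/4.3589 = (0.0000, -0.2294, 0.6882, -0.6882).
r_{12} = q_1·c_2 = 0.2294.
u_2 = c_2 − 0.2294·q_1 = (1.0000, 2.0526, 1.8421, 1.1579).
‖u_2‖ = 3.1539, so q_2 = (0.3171, 0.6508, 0.5841, 0.3671).
Qᵀb = (0.4588, 1.8690).
Back-substitute: x_2 = 1.8690/3.1539 = 0.5926.
x_1 = (0.4588 − 0.2294·0.5926)/4.3589 = 0.0741.

x = (0.0741, 0.5926)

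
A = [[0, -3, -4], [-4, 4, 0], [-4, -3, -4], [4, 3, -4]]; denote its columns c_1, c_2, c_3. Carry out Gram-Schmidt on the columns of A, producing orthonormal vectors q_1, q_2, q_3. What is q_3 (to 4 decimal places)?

q_1 = c_1/‖c_1‖ = (0, -4, -4, 4)/6.9282 = (0.0000, -0.5774, -0.5774, 0.5774).
r_{12} = q_1·c_2 = 1.1547.
u_2 = c_2 − 1.1547·q_1 = (-3.0000, 4.6667, -2.3333, 2.3333).
‖u_2‖ = 6.4550, so q_2 = (-0.4648, 0.7230, -0.3615, 0.3615).
r_{13} = q_1·c_3 = 0.0000; r_{23} = q_2·c_3 = 1.8590.
u_3 = c_3 + 0.0000·q_1 − 1.8590·q_2 = (-3.1360, -1.3440, -3.3280, -4.6720).
‖u_3‖ = 6.6741, so q_3 = (-0.4699, -0.2014, -0.4986, -0.7000).

q_3 = (-0.4699, -0.2014, -0.4986, -0.7000)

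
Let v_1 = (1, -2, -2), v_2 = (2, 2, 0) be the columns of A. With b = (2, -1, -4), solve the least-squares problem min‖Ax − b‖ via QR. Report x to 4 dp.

v_1 = (1, -2, -2); ‖v_1‖ = 3.0000, so q_1 = (0.3333, -0.6667, -0.6667).
q_1·v_2 = 0.3333·2 + (-0.6667)·2 + (-0.6667)·0 = -0.6667.
u_2 = v_2 + 0.6667·q_1 = (2.2222, 1.5556, -0.4444).
‖u_2‖ = 2.7487, so q_2 = (0.8085, 0.5659, -0.1617).
Qᵀb = (4.0000, 1.6977).
Back-substitute: x_2 = 1.6977/2.7487 = 0.6176.
x_1 = (4.0000 + 0.6667·0.6176)/3.0000 = 1.4706.

x = (1.4706, 0.6176)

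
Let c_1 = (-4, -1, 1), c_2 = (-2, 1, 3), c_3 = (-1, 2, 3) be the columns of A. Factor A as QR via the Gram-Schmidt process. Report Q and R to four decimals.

c_1 = (-4, -1, 1); ‖c_1‖ = 4.2426, so q_1 = (-0.9428, -0.2357, 0.2357).
q_1·c_2 = (-0.9428)·(-2) + (-0.2357)·1 + 0.2357·3 = 2.3570.
u_2 = c_2 − 2.3570·q_1 = (0.2222, 1.5556, 2.4444).
‖u_2‖ = 2.9059, so q_2 = (0.0765, 0.5353, 0.8412).
q_1·c_3 = (-0.9428)·(-1) + (-0.2357)·2 + 0.2357·3 = 1.1785; q_2·c_3 = 0.0765·(-1) + 0.5353·2 + 0.8412·3 = 3.5177.
u_3 = c_3 − 1.1785·q_1 − 3.5177·q_2 = (-0.1579, 0.3947, -0.2368).
‖u_3‖ = 0.4867, so q_3 = (-0.3244, 0.8111, -0.4867).

Q = [[-0.9428, 0.0765, -0.3244], [-0.2357, 0.5353, 0.8111], [0.2357, 0.8412, -0.4867]], R = [[4.2426, 2.3570, 1.1785], [0.0000, 2.9059, 3.5177], [0.0000, 0.0000, 0.4867]]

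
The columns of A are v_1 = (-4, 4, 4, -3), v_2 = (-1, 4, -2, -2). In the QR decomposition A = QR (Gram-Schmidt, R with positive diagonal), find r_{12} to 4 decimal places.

v_1 = (-4, 4, 4, -3); ‖v_1‖ = 7.5498, so q_1 = (-0.5298, 0.5298, 0.5298, -0.3974).
r_{12} = q_1·v_2 = 2.3842.

r_{12} = 2.3842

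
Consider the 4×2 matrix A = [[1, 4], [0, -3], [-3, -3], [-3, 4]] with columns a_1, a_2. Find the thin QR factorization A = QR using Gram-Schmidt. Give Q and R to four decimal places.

a_1 = (1, 0, -3, -3); ‖a_1‖ = 4.3589, so e_1 = (0.2294, 0.0000, -0.6882, -0.6882).
e_1·a_2 = 0.2294·4 + 0.0000·(-3) + (-0.6882)·(-3) + (-0.6882)·4 = 0.2294.
u_2 = a_2 − 0.2294·e_1 = (3.9474, -3.0000, -2.8421, 4.1579).
‖u_2‖ = 7.0673, so e_2 = (0.5585, -0.4245, -0.4021, 0.5883).

Q = [[0.2294, 0.5585], [0.0000, -0.4245], [-0.6882, -0.4021], [-0.6882, 0.5883]], R = [[4.3589, 0.2294], [0.0000, 7.0673]]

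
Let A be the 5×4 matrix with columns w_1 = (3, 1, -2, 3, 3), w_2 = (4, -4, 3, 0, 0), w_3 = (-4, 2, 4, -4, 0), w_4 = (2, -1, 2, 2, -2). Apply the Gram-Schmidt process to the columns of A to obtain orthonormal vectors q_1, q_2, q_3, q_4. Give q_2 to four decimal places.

q_2 = (0.5963, -0.6354, 0.4888, -0.0293, -0.0293)

w_1 = (3, 1, -2, 3, 3); ‖w_1‖ = 5.6569, so q_1 = (0.5303, 0.1768, -0.3536, 0.5303, 0.5303).
q_1·w_2 = 0.5303·4 + 0.1768·(-4) + (-0.3536)·3 + 0.5303·0 + 0.5303·0 = 0.3536.
u_2 = w_2 − 0.3536·q_1 = (3.8125, -4.0625, 3.1250, -0.1875, -0.1875).
‖u_2‖ = 6.3934, so q_2 = (0.5963, -0.6354, 0.4888, -0.0293, -0.0293).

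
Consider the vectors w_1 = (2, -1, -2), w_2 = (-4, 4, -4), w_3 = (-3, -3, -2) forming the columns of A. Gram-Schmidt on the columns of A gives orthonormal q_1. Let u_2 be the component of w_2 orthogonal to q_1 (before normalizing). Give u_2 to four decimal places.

u_2 = (-3.1111, 3.5556, -4.8889)

w_1 = (2, -1, -2); ‖w_1‖ = 3.0000, so q_1 = (0.6667, -0.3333, -0.6667).
q_1·w_2 = 0.6667·(-4) + (-0.3333)·4 + (-0.6667)·(-4) = -1.3333.
u_2 = w_2 + 1.3333·q_1 = (-3.1111, 3.5556, -4.8889).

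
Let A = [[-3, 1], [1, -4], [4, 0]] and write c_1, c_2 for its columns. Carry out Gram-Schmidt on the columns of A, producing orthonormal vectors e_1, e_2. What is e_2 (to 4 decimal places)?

e_2 = (0.0495, -0.9596, 0.2770)

e_1 = c_1/‖c_1‖ = (-3, 1, 4)/5.0990 = (-0.5883, 0.1961, 0.7845).
r_{12} = e_1·c_2 = -1.3728.
u_2 = c_2 + 1.3728·e_1 = (0.1923, -3.7308, 1.0769).
‖u_2‖ = 3.8879, so e_2 = (0.0495, -0.9596, 0.2770).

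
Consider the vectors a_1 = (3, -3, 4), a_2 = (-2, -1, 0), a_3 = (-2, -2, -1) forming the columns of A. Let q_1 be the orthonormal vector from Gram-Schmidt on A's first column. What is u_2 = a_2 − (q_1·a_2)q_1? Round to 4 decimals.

u_2 = (-1.7353, -1.2647, 0.3529)

a_1 = (3, -3, 4); ‖a_1‖ = 5.8310, so q_1 = (0.5145, -0.5145, 0.6860).
q_1·a_2 = 0.5145·(-2) + (-0.5145)·(-1) + 0.6860·0 = -0.5145.
u_2 = a_2 + 0.5145·q_1 = (-1.7353, -1.2647, 0.3529).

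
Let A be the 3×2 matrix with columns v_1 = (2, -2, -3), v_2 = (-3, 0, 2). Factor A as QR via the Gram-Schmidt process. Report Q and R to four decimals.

v_1 = (2, -2, -3); ‖v_1‖ = 4.1231, so e_1 = (0.4851, -0.4851, -0.7276).
e_1·v_2 = 0.4851·(-3) + (-0.4851)·0 + (-0.7276)·2 = -2.9104.
u_2 = v_2 + 2.9104·e_1 = (-1.5882, -1.4118, -0.1176).
‖u_2‖ = 2.1282, so e_2 = (-0.7463, -0.6633, -0.0553).

Q = [[0.4851, -0.7463], [-0.4851, -0.6633], [-0.7276, -0.0553]], R = [[4.1231, -2.9104], [0.0000, 2.1282]]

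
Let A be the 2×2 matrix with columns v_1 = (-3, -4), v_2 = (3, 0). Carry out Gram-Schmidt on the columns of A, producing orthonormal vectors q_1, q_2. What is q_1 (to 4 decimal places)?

q_1 = (-0.6000, -0.8000)

v_1 = (-3, -4); ‖v_1‖ = 5.0000, so q_1 = (-0.6000, -0.8000).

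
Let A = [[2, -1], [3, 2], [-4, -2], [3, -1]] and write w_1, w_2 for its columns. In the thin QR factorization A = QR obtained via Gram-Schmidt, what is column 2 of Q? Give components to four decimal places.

q_2 = (-0.5254, 0.4597, -0.3753, -0.6098)

w_1 = (2, 3, -4, 3); ‖w_1‖ = 6.1644, so q_1 = (0.3244, 0.4867, -0.6489, 0.4867).
q_1·w_2 = 0.3244·(-1) + 0.4867·2 + (-0.6489)·(-2) + 0.4867·(-1) = 1.4600.
u_2 = w_2 − 1.4600·q_1 = (-1.4737, 1.2895, -1.0526, -1.7105).
‖u_2‖ = 2.8051, so q_2 = (-0.5254, 0.4597, -0.3753, -0.6098).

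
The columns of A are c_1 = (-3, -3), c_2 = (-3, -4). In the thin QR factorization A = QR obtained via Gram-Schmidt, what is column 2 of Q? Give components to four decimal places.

q_2 = (0.7071, -0.7071)

q_1 = c_1/‖c_1‖ = (-3, -3)/4.2426 = (-0.7071, -0.7071).
r_{12} = q_1·c_2 = 4.9497.
u_2 = c_2 − 4.9497·q_1 = (0.5000, -0.5000).
‖u_2‖ = 0.7071, so q_2 = (0.7071, -0.7071).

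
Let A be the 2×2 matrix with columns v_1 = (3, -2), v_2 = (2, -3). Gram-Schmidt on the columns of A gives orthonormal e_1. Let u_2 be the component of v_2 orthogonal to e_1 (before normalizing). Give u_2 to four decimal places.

u_2 = (-0.7692, -1.1538)

e_1 = v_1/‖v_1‖ = (3, -2)/3.6056 = (0.8321, -0.5547).
r_{12} = e_1·v_2 = 3.3282.
u_2 = v_2 − 3.3282·e_1 = (-0.7692, -1.1538).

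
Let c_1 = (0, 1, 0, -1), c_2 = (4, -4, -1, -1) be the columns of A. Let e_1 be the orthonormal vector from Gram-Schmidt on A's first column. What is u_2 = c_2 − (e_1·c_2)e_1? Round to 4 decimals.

u_2 = (4.0000, -2.5000, -1.0000, -2.5000)

c_1 = (0, 1, 0, -1); ‖c_1‖ = 1.4142, so e_1 = (0.0000, 0.7071, 0.0000, -0.7071).
e_1·c_2 = 0.0000·4 + 0.7071·(-4) + 0.0000·(-1) + (-0.7071)·(-1) = -2.1213.
u_2 = c_2 + 2.1213·e_1 = (4.0000, -2.5000, -1.0000, -2.5000).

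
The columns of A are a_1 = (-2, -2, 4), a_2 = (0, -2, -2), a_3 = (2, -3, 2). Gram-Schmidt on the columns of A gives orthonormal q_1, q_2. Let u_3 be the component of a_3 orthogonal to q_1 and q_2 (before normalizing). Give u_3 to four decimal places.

u_3 = (3.0000, -1.0000, 1.0000)

a_1 = (-2, -2, 4); ‖a_1‖ = 4.8990, so q_1 = (-0.4082, -0.4082, 0.8165).
q_1·a_2 = (-0.4082)·0 + (-0.4082)·(-2) + 0.8165·(-2) = -0.8165.
u_2 = a_2 + 0.8165·q_1 = (-0.3333, -2.3333, -1.3333).
‖u_2‖ = 2.7080, so q_2 = (-0.1231, -0.8616, -0.4924).
q_1·a_3 = (-0.4082)·2 + (-0.4082)·(-3) + 0.8165·2 = 2.0412; q_2·a_3 = (-0.1231)·2 + (-0.8616)·(-3) + (-0.4924)·2 = 1.3540.
u_3 = a_3 − 2.0412·q_1 − 1.3540·q_2 = (3.0000, -1.0000, 1.0000).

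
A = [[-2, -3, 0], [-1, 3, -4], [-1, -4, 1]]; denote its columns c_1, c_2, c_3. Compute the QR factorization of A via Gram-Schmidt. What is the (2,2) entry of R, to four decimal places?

r_{22} = 5.0827

c_1 = (-2, -1, -1); ‖c_1‖ = 2.4495, so q_1 = (-0.8165, -0.4082, -0.4082).
q_1·c_2 = (-0.8165)·(-3) + (-0.4082)·3 + (-0.4082)·(-4) = 2.8577.
u_2 = c_2 − 2.8577·q_1 = (-0.6667, 4.1667, -2.8333).
r_{22} = ‖u_2‖ = 5.0827.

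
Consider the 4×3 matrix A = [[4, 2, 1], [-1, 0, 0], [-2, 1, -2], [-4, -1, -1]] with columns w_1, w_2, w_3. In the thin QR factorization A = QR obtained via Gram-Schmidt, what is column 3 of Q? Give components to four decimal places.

w_1 = (4, -1, -2, -4); ‖w_1‖ = 6.0828, so q_1 = (0.6576, -0.1644, -0.3288, -0.6576).
q_1·w_2 = 0.6576·2 + (-0.1644)·0 + (-0.3288)·1 + (-0.6576)·(-1) = 1.6440.
u_2 = w_2 − 1.6440·q_1 = (0.9189, 0.2703, 1.5405, 0.0811).
‖u_2‖ = 1.8158, so q_2 = (0.5061, 0.1488, 0.8484, 0.0447).
q_1·w_3 = 0.6576·1 + (-0.1644)·0 + (-0.3288)·(-2) + (-0.6576)·(-1) = 1.9728; q_2·w_3 = 0.5061·1 + 0.1488·0 + 0.8484·(-2) + 0.0447·(-1) = -1.2354.
u_3 = w_3 − 1.9728·q_1 + 1.2354·q_2 = (0.3279, 0.5082, -0.3033, 0.3525).
‖u_3‖ = 0.7629, so q_3 = (0.4298, 0.6662, -0.3976, 0.4620).

q_3 = (0.4298, 0.6662, -0.3976, 0.4620)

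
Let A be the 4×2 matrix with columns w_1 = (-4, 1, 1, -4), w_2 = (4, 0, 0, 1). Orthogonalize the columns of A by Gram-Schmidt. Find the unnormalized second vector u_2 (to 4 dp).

w_1 = (-4, 1, 1, -4); ‖w_1‖ = 5.8310, so q_1 = (-0.6860, 0.1715, 0.1715, -0.6860).
q_1·w_2 = (-0.6860)·4 + 0.1715·0 + 0.1715·0 + (-0.6860)·1 = -3.4300.
u_2 = w_2 + 3.4300·q_1 = (1.6471, 0.5882, 0.5882, -1.3529).

u_2 = (1.6471, 0.5882, 0.5882, -1.3529)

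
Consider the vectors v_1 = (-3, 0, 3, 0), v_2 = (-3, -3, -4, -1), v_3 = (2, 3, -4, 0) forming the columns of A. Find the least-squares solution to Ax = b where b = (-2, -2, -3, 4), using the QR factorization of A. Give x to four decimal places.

x = (-0.0604, 0.5659, 0.0120)

e_1 = v_1/‖v_1‖ = (-3, 0, 3, 0)/4.2426 = (-0.7071, 0.0000, 0.7071, 0.0000).
r_{12} = e_1·v_2 = -0.7071.
u_2 = v_2 + 0.7071·e_1 = (-3.5000, -3.0000, -3.5000, -1.0000).
‖u_2‖ = 5.8737, so e_2 = (-0.5959, -0.5108, -0.5959, -0.1703).
r_{13} = e_1·v_3 = -4.2426; r_{23} = e_2·v_3 = -0.3405.
u_3 = v_3 + 4.2426·e_1 + 0.3405·e_2 = (-1.2029, 2.8261, -1.2029, -0.0580).
‖u_3‖ = 3.2991, so e_3 = (-0.3646, 0.8566, -0.3646, -0.0176).
Qᵀb = (-0.7071, 3.3199, 0.0395).
Back-substitute: x_3 = 0.0395/3.2991 = 0.0120.
x_2 = (3.3199 + 0.3405·0.0120)/5.8737 = 0.5659.
x_1 = (-0.7071 + 0.7071·0.5659 + 4.2426·0.0120)/4.2426 = -0.0604.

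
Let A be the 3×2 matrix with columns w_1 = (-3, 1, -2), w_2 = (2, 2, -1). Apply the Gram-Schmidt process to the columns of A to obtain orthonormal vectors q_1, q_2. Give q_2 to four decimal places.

q_2 = (0.5323, 0.7259, -0.4355)

w_1 = (-3, 1, -2); ‖w_1‖ = 3.7417, so q_1 = (-0.8018, 0.2673, -0.5345).
q_1·w_2 = (-0.8018)·2 + 0.2673·2 + (-0.5345)·(-1) = -0.5345.
u_2 = w_2 + 0.5345·q_1 = (1.5714, 2.1429, -1.2857).
‖u_2‖ = 2.9520, so q_2 = (0.5323, 0.7259, -0.4355).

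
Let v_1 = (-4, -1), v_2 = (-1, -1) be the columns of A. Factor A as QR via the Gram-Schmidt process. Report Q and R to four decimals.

Q = [[-0.9701, 0.2425], [-0.2425, -0.9701]], R = [[4.1231, 1.2127], [0.0000, 0.7276]]

v_1 = (-4, -1); ‖v_1‖ = 4.1231, so e_1 = (-0.9701, -0.2425).
e_1·v_2 = (-0.9701)·(-1) + (-0.2425)·(-1) = 1.2127.
u_2 = v_2 − 1.2127·e_1 = (0.1765, -0.7059).
‖u_2‖ = 0.7276, so e_2 = (0.2425, -0.9701).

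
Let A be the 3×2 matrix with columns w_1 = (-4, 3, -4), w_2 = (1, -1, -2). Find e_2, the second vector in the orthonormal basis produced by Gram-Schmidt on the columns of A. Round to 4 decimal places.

w_1 = (-4, 3, -4); ‖w_1‖ = 6.4031, so e_1 = (-0.6247, 0.4685, -0.6247).
e_1·w_2 = (-0.6247)·1 + 0.4685·(-1) + (-0.6247)·(-2) = 0.1562.
u_2 = w_2 − 0.1562·e_1 = (1.0976, -1.0732, -1.9024).
‖u_2‖ = 2.4445, so e_2 = (0.4490, -0.4390, -0.7783).

e_2 = (0.4490, -0.4390, -0.7783)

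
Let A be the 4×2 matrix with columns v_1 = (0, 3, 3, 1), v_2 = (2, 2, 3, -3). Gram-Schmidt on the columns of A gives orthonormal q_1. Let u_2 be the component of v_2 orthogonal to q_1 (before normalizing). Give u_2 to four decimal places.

q_1 = v_1/‖v_1‖ = (0, 3, 3, 1)/4.3589 = (0.0000, 0.6882, 0.6882, 0.2294).
r_{12} = q_1·v_2 = 2.7530.
u_2 = v_2 − 2.7530·q_1 = (2.0000, 0.1053, 1.1053, -3.6316).

u_2 = (2.0000, 0.1053, 1.1053, -3.6316)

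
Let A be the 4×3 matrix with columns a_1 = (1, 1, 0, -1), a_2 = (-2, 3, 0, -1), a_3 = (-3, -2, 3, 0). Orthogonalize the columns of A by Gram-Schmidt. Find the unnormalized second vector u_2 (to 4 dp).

q_1 = a_1/‖a_1‖ = (1, 1, 0, -1)/1.7321 = (0.5774, 0.5774, 0.0000, -0.5774).
r_{12} = q_1·a_2 = 1.1547.
u_2 = a_2 − 1.1547·q_1 = (-2.6667, 2.3333, 0.0000, -0.3333).

u_2 = (-2.6667, 2.3333, 0.0000, -0.3333)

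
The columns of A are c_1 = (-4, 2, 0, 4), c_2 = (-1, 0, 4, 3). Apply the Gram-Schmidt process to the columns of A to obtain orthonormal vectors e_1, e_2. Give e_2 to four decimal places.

e_1 = c_1/‖c_1‖ = (-4, 2, 0, 4)/6.0000 = (-0.6667, 0.3333, 0.0000, 0.6667).
r_{12} = e_1·c_2 = 2.6667.
u_2 = c_2 − 2.6667·e_1 = (0.7778, -0.8889, 4.0000, 1.2222).
‖u_2‖ = 4.3461, so e_2 = (0.1790, -0.2045, 0.9204, 0.2812).

e_2 = (0.1790, -0.2045, 0.9204, 0.2812)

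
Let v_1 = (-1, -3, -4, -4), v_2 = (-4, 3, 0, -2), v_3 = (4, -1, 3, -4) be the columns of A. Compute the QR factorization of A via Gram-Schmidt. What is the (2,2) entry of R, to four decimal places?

e_1 = v_1/‖v_1‖ = (-1, -3, -4, -4)/6.4807 = (-0.1543, -0.4629, -0.6172, -0.6172).
r_{12} = e_1·v_2 = 0.4629.
u_2 = v_2 − 0.4629·e_1 = (-3.9286, 3.2143, 0.2857, -1.7143).
r_{22} = ‖u_2‖ = 5.3652.

r_{22} = 5.3652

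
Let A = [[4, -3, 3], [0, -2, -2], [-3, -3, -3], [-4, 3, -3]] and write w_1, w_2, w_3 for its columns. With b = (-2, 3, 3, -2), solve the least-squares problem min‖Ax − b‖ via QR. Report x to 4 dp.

x = (0.5000, -0.4167, -1.0833)

w_1 = (4, 0, -3, -4); ‖w_1‖ = 6.4031, so e_1 = (0.6247, 0.0000, -0.4685, -0.6247).
e_1·w_2 = 0.6247·(-3) + 0.0000·(-2) + (-0.4685)·(-3) + (-0.6247)·3 = -2.3426.
u_2 = w_2 + 2.3426·e_1 = (-1.5366, -2.0000, -4.0976, 1.5366).
‖u_2‖ = 5.0510, so e_2 = (-0.3042, -0.3960, -0.8112, 0.3042).
e_1·w_3 = 0.6247·3 + 0.0000·(-2) + (-0.4685)·(-3) + (-0.6247)·(-3) = 5.1537; e_2·w_3 = (-0.3042)·3 + (-0.3960)·(-2) + (-0.8112)·(-3) + 0.3042·(-3) = 1.4004.
u_3 = w_3 − 5.1537·e_1 − 1.4004·e_2 = (0.2065, -1.4455, 0.5507, -0.2065).
‖u_3‖ = 1.5742, so e_3 = (0.1312, -0.9183, 0.3498, -0.1312).
Qᵀb = (-1.4056, -3.6216, -1.7054).
Back-substitute: x_3 = -1.7054/1.5742 = -1.0833.
x_2 = (-3.6216 − 1.4004·(-1.0833))/5.0510 = -0.4167.
x_1 = (-1.4056 + 2.3426·(-0.4167) − 5.1537·(-1.0833))/6.4031 = 0.5000.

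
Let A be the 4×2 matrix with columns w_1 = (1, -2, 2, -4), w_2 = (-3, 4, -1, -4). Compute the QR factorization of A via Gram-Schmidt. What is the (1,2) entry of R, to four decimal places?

e_1 = w_1/‖w_1‖ = (1, -2, 2, -4)/5.0000 = (0.2000, -0.4000, 0.4000, -0.8000).
r_{12} = e_1·w_2 = 0.6000.

r_{12} = 0.6000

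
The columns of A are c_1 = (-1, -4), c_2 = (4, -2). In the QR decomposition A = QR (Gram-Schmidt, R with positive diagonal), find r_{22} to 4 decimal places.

r_{22} = 4.3656

c_1 = (-1, -4); ‖c_1‖ = 4.1231, so e_1 = (-0.2425, -0.9701).
e_1·c_2 = (-0.2425)·4 + (-0.9701)·(-2) = 0.9701.
u_2 = c_2 − 0.9701·e_1 = (4.2353, -1.0588).
r_{22} = ‖u_2‖ = 4.3656.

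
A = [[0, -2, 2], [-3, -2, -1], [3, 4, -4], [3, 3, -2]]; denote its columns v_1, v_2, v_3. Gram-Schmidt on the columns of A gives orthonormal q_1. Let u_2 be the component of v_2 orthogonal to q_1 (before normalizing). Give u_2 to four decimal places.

v_1 = (0, -3, 3, 3); ‖v_1‖ = 5.1962, so q_1 = (0.0000, -0.5774, 0.5774, 0.5774).
q_1·v_2 = 0.0000·(-2) + (-0.5774)·(-2) + 0.5774·4 + 0.5774·3 = 5.1962.
u_2 = v_2 − 5.1962·q_1 = (-2.0000, 1.0000, 1.0000, 0.0000).

u_2 = (-2.0000, 1.0000, 1.0000, 0.0000)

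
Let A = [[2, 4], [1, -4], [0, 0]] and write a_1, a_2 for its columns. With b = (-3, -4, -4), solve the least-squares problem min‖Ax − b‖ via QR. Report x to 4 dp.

e_1 = a_1/‖a_1‖ = (2, 1, 0)/2.2361 = (0.8944, 0.4472, 0.0000).
r_{12} = e_1·a_2 = 1.7889.
u_2 = a_2 − 1.7889·e_1 = (2.4000, -4.8000, 0.0000).
‖u_2‖ = 5.3666, so e_2 = (0.4472, -0.8944, 0.0000).
Qᵀb = (-4.4721, 2.2361).
Back-substitute: x_2 = 2.2361/5.3666 = 0.4167.
x_1 = (-4.4721 − 1.7889·0.4167)/2.2361 = -2.3333.

x = (-2.3333, 0.4167)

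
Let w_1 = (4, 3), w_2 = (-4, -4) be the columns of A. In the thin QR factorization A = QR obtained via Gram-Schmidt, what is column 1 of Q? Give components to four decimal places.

q_1 = w_1/‖w_1‖ = (4, 3)/5.0000 = (0.8000, 0.6000).

q_1 = (0.8000, 0.6000)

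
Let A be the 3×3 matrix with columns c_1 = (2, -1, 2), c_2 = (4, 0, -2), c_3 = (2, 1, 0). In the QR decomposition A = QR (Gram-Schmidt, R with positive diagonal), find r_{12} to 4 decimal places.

e_1 = c_1/‖c_1‖ = (2, -1, 2)/3.0000 = (0.6667, -0.3333, 0.6667).
r_{12} = e_1·c_2 = 1.3333.

r_{12} = 1.3333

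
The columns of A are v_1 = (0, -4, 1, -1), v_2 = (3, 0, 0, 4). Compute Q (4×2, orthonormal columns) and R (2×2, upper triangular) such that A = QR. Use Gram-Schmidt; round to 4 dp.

v_1 = (0, -4, 1, -1); ‖v_1‖ = 4.2426, so e_1 = (0.0000, -0.9428, 0.2357, -0.2357).
e_1·v_2 = 0.0000·3 + (-0.9428)·0 + 0.2357·0 + (-0.2357)·4 = -0.9428.
u_2 = v_2 + 0.9428·e_1 = (3.0000, -0.8889, 0.2222, 3.7778).
‖u_2‖ = 4.9103, so e_2 = (0.6110, -0.1810, 0.0453, 0.7694).

Q = [[0.0000, 0.6110], [-0.9428, -0.1810], [0.2357, 0.0453], [-0.2357, 0.7694]], R = [[4.2426, -0.9428], [0.0000, 4.9103]]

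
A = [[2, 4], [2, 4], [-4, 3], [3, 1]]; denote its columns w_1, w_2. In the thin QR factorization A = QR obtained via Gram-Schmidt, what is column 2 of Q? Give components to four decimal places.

e_2 = (0.5618, 0.5618, 0.6046, 0.0571)

w_1 = (2, 2, -4, 3); ‖w_1‖ = 5.7446, so e_1 = (0.3482, 0.3482, -0.6963, 0.5222).
e_1·w_2 = 0.3482·4 + 0.3482·4 + (-0.6963)·3 + 0.5222·1 = 1.2185.
u_2 = w_2 − 1.2185·e_1 = (3.5758, 3.5758, 3.8485, 0.3636).
‖u_2‖ = 6.3652, so e_2 = (0.5618, 0.5618, 0.6046, 0.0571).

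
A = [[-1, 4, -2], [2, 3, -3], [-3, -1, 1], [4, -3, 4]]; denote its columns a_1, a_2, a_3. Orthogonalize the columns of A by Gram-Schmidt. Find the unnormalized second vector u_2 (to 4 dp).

a_1 = (-1, 2, -3, 4); ‖a_1‖ = 5.4772, so e_1 = (-0.1826, 0.3651, -0.5477, 0.7303).
e_1·a_2 = (-0.1826)·4 + 0.3651·3 + (-0.5477)·(-1) + 0.7303·(-3) = -1.2780.
u_2 = a_2 + 1.2780·e_1 = (3.7667, 3.4667, -1.7000, -2.0667).

u_2 = (3.7667, 3.4667, -1.7000, -2.0667)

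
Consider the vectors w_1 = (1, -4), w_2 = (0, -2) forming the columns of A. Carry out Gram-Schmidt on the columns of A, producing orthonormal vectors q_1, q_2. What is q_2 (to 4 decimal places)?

w_1 = (1, -4); ‖w_1‖ = 4.1231, so q_1 = (0.2425, -0.9701).
q_1·w_2 = 0.2425·0 + (-0.9701)·(-2) = 1.9403.
u_2 = w_2 − 1.9403·q_1 = (-0.4706, -0.1176).
‖u_2‖ = 0.4851, so q_2 = (-0.9701, -0.2425).

q_2 = (-0.9701, -0.2425)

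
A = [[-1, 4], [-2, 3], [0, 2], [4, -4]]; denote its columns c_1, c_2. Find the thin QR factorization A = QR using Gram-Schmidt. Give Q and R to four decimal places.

c_1 = (-1, -2, 0, 4); ‖c_1‖ = 4.5826, so q_1 = (-0.2182, -0.4364, 0.0000, 0.8729).
q_1·c_2 = (-0.2182)·4 + (-0.4364)·3 + 0.0000·2 + 0.8729·(-4) = -5.6737.
u_2 = c_2 + 5.6737·q_1 = (2.7619, 0.5238, 2.0000, 0.9524).
‖u_2‖ = 3.5790, so q_2 = (0.7717, 0.1464, 0.5588, 0.2661).

Q = [[-0.2182, 0.7717], [-0.4364, 0.1464], [0.0000, 0.5588], [0.8729, 0.2661]], R = [[4.5826, -5.6737], [0.0000, 3.5790]]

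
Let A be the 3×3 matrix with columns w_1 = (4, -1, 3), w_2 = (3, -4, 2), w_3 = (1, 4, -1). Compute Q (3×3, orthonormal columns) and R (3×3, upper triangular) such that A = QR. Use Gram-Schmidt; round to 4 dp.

Q = [[0.7845, -0.1194, 0.6086], [-0.1961, -0.9787, 0.0609], [0.5883, -0.1671, -0.7912]], R = [[5.0990, 4.3146, -0.5883], [0.0000, 3.2225, -3.8670], [0.0000, 0.0000, 1.6432]]

w_1 = (4, -1, 3); ‖w_1‖ = 5.0990, so q_1 = (0.7845, -0.1961, 0.5883).
q_1·w_2 = 0.7845·3 + (-0.1961)·(-4) + 0.5883·2 = 4.3146.
u_2 = w_2 − 4.3146·q_1 = (-0.3846, -3.1538, -0.5385).
‖u_2‖ = 3.2225, so q_2 = (-0.1194, -0.9787, -0.1671).
q_1·w_3 = 0.7845·1 + (-0.1961)·4 + 0.5883·(-1) = -0.5883; q_2·w_3 = (-0.1194)·1 + (-0.9787)·4 + (-0.1671)·(-1) = -3.8670.
u_3 = w_3 + 0.5883·q_1 + 3.8670·q_2 = (1.0000, 0.1000, -1.3000).
‖u_3‖ = 1.6432, so q_3 = (0.6086, 0.0609, -0.7912).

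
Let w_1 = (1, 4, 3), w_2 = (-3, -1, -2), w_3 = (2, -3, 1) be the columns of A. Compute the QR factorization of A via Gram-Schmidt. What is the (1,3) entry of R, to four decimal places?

w_1 = (1, 4, 3); ‖w_1‖ = 5.0990, so q_1 = (0.1961, 0.7845, 0.5883).
r_{13} = q_1·w_3 = -1.3728.

r_{13} = -1.3728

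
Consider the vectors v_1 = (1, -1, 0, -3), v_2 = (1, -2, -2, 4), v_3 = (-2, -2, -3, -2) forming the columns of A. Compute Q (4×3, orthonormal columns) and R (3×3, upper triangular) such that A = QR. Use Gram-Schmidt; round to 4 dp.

e_1 = v_1/‖v_1‖ = (1, -1, 0, -3)/3.3166 = (0.3015, -0.3015, 0.0000, -0.9045).
r_{12} = e_1·v_2 = -2.7136.
u_2 = v_2 + 2.7136·e_1 = (1.8182, -2.8182, -2.0000, 1.5455).
‖u_2‖ = 4.1996, so e_2 = (0.4329, -0.6711, -0.4762, 0.3680).
r_{13} = e_1·v_3 = 1.8091; r_{23} = e_2·v_3 = 1.1690.
u_3 = v_3 − 1.8091·e_1 − 1.1690·e_2 = (-3.0515, -0.6701, -2.4433, -0.7938).
‖u_3‖ = 4.0449, so e_3 = (-0.7544, -0.1657, -0.6041, -0.1963).

Q = [[0.3015, 0.4329, -0.7544], [-0.3015, -0.6711, -0.1657], [0.0000, -0.4762, -0.6041], [-0.9045, 0.3680, -0.1963]], R = [[3.3166, -2.7136, 1.8091], [0.0000, 4.1996, 1.1690], [0.0000, 0.0000, 4.0449]]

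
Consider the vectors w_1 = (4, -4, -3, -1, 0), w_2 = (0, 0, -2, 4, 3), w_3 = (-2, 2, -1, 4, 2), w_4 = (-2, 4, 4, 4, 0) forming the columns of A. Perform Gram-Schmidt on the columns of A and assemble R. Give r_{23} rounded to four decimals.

r_{23} = 4.6146

w_1 = (4, -4, -3, -1, 0); ‖w_1‖ = 6.4807, so e_1 = (0.6172, -0.6172, -0.4629, -0.1543, 0.0000).
e_1·w_2 = 0.6172·0 + (-0.6172)·0 + (-0.4629)·(-2) + (-0.1543)·4 + 0.0000·3 = 0.3086.
u_2 = w_2 − 0.3086·e_1 = (-0.1905, 0.1905, -1.8571, 4.0476, 3.0000).
‖u_2‖ = 5.3763, so e_2 = (-0.0354, 0.0354, -0.3454, 0.7529, 0.5580).
r_{23} = e_2·w_3 = 4.6146.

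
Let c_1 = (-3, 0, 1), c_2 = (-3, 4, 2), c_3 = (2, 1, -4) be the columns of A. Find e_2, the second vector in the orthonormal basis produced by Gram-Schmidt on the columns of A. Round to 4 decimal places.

e_1 = c_1/‖c_1‖ = (-3, 0, 1)/3.1623 = (-0.9487, 0.0000, 0.3162).
r_{12} = e_1·c_2 = 3.4785.
u_2 = c_2 − 3.4785·e_1 = (0.3000, 4.0000, 0.9000).
‖u_2‖ = 4.1110, so e_2 = (0.0730, 0.9730, 0.2189).

e_2 = (0.0730, 0.9730, 0.2189)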